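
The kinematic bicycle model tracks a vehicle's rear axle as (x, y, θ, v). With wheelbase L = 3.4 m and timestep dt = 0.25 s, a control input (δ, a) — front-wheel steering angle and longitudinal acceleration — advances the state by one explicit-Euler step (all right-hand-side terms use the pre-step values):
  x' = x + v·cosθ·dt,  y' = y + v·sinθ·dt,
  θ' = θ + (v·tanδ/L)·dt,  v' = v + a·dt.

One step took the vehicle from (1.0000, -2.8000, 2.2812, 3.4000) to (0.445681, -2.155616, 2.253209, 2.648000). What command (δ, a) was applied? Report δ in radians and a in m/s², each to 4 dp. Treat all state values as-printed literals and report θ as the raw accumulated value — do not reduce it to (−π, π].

δ = -0.1115, a = -3.0080

a = (v'−v)/dt = (-0.752000)/0.25 = -3.0080
Δθ = θ'−θ = -0.027991;  (v·dt/L) = 3.4000·0.25/3.4 = 0.250000
tan δ = Δθ·L/(v·dt) = -0.111964  →  δ = -0.1115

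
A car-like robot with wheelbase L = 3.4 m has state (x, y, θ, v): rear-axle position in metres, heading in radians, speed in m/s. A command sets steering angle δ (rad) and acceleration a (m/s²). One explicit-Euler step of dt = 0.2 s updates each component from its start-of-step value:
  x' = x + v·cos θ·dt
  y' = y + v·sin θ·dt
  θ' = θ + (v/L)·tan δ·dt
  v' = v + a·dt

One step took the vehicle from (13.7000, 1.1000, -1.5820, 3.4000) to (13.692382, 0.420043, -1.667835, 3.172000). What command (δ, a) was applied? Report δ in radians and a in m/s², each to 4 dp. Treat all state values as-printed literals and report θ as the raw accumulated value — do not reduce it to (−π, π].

δ = -0.4054, a = -1.1400

a = (v'−v)/dt = (-0.228000)/0.2 = -1.1400
Δθ = θ'−θ = -0.085835;  (v·dt/L) = 3.4000·0.2/3.4 = 0.200000
tan δ = Δθ·L/(v·dt) = -0.429175  →  δ = -0.4054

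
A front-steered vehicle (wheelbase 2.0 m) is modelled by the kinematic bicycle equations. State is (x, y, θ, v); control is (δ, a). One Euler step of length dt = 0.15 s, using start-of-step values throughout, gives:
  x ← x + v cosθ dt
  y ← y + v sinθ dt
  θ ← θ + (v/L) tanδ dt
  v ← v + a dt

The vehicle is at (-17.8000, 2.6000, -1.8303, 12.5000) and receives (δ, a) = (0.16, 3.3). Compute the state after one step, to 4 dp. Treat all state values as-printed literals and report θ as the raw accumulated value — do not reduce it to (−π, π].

(-18.2811, 0.7878, -1.6790, 12.9950)

x' = -17.8000 + 12.5000·cos(-1.8303)·0.15 = -18.2811
y' = 2.6000 + 12.5000·sin(-1.8303)·0.15 = 0.7878
θ' = -1.8303 + (12.5000/2.0)·tan(0.16)·0.15 = -1.6790
v' = 12.5000 + 3.3000·0.15 = 12.9950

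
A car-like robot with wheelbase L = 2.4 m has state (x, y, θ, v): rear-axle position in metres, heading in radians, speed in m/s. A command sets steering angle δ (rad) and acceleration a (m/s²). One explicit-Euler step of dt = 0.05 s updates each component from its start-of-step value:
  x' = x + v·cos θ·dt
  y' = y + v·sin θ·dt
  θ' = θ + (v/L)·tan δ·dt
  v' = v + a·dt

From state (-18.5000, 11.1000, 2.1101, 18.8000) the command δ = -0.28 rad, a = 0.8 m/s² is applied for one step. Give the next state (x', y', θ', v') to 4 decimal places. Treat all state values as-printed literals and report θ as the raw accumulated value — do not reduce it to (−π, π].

x' = -18.5000 + 18.8000·cos(2.1101)·0.05 = -18.9827
y' = 11.1000 + 18.8000·sin(2.1101)·0.05 = 11.9066
θ' = 2.1101 + (18.8000/2.4)·tan(-0.28)·0.05 = 1.9975
v' = 18.8000 + 0.8000·0.05 = 18.8400

(-18.9827, 11.9066, 1.9975, 18.8400)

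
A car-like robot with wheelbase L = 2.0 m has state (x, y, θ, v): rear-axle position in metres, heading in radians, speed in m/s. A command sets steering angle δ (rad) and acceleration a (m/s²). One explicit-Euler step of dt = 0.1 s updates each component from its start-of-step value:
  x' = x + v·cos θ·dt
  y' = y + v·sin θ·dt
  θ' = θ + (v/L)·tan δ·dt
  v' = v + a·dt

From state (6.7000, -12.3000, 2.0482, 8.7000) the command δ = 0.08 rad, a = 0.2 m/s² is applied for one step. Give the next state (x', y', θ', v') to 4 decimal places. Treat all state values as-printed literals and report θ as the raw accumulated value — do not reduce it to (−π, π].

x' = 6.7000 + 8.7000·cos(2.0482)·0.1 = 6.3003
y' = -12.3000 + 8.7000·sin(2.0482)·0.1 = -11.5273
θ' = 2.0482 + (8.7000/2.0)·tan(0.08)·0.1 = 2.0831
v' = 8.7000 + 0.2000·0.1 = 8.7200

(6.3003, -11.5273, 2.0831, 8.7200)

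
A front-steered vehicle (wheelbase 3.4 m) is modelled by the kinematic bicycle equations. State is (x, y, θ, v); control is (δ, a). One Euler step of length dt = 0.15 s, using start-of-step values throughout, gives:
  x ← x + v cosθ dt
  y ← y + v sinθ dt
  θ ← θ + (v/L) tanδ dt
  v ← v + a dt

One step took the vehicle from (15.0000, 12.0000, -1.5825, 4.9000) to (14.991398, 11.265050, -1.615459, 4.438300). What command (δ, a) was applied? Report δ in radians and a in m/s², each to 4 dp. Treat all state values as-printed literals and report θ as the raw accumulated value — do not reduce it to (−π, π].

δ = -0.1513, a = -3.0780

a = (v'−v)/dt = (-0.461700)/0.15 = -3.0780
Δθ = θ'−θ = -0.032959;  (v·dt/L) = 4.9000·0.15/3.4 = 0.216176
tan δ = Δθ·L/(v·dt) = -0.152463  →  δ = -0.1513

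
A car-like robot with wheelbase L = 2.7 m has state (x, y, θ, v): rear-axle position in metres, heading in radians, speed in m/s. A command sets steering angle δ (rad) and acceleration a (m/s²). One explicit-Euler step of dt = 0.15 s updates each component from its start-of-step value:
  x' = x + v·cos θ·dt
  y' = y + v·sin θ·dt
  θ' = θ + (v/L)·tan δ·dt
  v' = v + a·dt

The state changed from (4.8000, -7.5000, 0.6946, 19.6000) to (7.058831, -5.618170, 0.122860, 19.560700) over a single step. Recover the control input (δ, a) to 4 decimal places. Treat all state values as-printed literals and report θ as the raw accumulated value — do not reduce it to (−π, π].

a = (v'−v)/dt = (-0.039300)/0.15 = -0.2620
Δθ = θ'−θ = -0.571740;  (v·dt/L) = 19.6000·0.15/2.7 = 1.088889
tan δ = Δθ·L/(v·dt) = -0.525067  →  δ = -0.4835

δ = -0.4835, a = -0.2620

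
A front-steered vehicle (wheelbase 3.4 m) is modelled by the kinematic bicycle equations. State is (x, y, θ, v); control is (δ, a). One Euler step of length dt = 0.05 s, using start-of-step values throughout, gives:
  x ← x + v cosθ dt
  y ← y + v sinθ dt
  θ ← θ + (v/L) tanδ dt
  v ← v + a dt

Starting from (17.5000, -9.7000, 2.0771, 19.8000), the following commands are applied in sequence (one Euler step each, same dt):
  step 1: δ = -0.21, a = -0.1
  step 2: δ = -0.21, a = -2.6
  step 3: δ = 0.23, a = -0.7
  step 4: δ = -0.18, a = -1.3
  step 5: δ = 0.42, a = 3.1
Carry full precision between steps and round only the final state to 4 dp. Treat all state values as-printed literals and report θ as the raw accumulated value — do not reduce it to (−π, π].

after step 1 (δ=-0.21, a=-0.1): (17.019902, -8.834202, 2.015038, 19.795000)
after step 2 (δ=-0.21, a=-2.6): (16.594533, -7.940521, 1.952992, 19.665000)
after step 3 (δ=0.23, a=-0.7): (16.227822, -7.028214, 2.020704, 19.630000)
after step 4 (δ=-0.18, a=-1.3): (15.800985, -6.144386, 1.968173, 19.565000)
after step 5 (δ=0.42, a=3.1): (15.422402, -5.242362, 2.096662, 19.720000)

(15.4224, -5.2424, 2.0967, 19.7200)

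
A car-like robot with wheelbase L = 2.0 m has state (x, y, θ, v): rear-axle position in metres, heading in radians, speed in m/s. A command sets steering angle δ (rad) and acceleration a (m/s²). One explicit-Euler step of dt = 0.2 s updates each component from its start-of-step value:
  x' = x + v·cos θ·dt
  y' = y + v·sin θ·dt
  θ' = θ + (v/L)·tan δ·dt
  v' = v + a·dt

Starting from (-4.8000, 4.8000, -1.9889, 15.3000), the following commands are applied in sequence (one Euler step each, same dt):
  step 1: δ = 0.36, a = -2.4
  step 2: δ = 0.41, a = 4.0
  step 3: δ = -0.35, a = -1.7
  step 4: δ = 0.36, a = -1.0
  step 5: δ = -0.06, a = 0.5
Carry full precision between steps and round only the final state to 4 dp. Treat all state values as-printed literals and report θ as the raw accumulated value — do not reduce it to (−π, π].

(-0.4517, -8.1564, -0.8545, 15.1800)

after step 1 (δ=0.36, a=-2.4): (-6.042446, 2.003587, -1.413004, 14.820000)
after step 2 (δ=0.41, a=4.0): (-5.576687, -0.923590, -0.768880, 15.620000)
after step 3 (δ=-0.35, a=-1.7): (-3.331500, -3.095804, -1.339055, 15.280000)
after step 4 (δ=0.36, a=-1.0): (-2.629620, -6.070110, -0.763911, 15.080000)
after step 5 (δ=-0.06, a=0.5): (-0.451658, -8.156432, -0.854500, 15.180000)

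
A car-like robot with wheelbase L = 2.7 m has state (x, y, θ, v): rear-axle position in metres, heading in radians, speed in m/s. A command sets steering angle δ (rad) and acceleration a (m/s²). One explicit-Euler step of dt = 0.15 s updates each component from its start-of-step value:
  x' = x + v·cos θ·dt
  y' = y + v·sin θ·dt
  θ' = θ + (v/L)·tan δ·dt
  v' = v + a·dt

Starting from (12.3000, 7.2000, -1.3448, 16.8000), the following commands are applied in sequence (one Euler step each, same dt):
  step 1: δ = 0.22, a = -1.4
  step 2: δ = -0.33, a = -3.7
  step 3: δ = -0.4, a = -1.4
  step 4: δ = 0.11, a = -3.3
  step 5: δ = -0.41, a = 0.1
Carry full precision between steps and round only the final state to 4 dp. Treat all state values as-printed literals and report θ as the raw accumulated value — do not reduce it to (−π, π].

after step 1 (δ=0.22, a=-1.4): (12.864675, 4.744080, -1.136089, 16.590000)
after step 2 (δ=-0.33, a=-3.7): (13.912695, 2.487028, -1.451782, 16.035000)
after step 3 (δ=-0.4, a=-1.4): (14.198279, 0.098792, -1.828421, 15.825000)
after step 4 (δ=0.11, a=-3.3): (13.593485, -2.196619, -1.731320, 15.330000)
after step 5 (δ=-0.41, a=0.1): (13.225944, -4.466556, -2.101481, 15.345000)

(13.2259, -4.4666, -2.1015, 15.3450)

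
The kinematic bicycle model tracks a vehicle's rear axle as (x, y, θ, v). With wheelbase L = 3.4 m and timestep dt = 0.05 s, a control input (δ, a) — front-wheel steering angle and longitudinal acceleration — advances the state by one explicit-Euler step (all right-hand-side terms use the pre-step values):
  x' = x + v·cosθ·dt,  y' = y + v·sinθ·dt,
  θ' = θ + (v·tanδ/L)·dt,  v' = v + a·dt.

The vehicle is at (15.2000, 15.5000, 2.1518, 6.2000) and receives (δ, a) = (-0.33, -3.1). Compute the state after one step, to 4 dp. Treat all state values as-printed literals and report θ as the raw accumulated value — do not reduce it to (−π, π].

x' = 15.2000 + 6.2000·cos(2.1518)·0.05 = 15.0299
y' = 15.5000 + 6.2000·sin(2.1518)·0.05 = 15.7591
θ' = 2.1518 + (6.2000/3.4)·tan(-0.33)·0.05 = 2.1206
v' = 6.2000 − 3.1000·0.05 = 6.0450

(15.0299, 15.7591, 2.1206, 6.0450)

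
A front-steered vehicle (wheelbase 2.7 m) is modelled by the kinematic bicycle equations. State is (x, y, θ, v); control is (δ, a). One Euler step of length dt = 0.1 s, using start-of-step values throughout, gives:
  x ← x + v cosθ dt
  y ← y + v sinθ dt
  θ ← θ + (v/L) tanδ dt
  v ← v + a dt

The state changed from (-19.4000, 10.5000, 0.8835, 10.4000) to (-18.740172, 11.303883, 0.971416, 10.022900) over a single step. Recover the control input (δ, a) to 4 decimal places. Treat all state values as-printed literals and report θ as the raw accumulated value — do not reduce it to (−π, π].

δ = 0.2244, a = -3.7710

a = (v'−v)/dt = (-0.377100)/0.1 = -3.7710
Δθ = θ'−θ = 0.087916;  (v·dt/L) = 10.4000·0.1/2.7 = 0.385185
tan δ = Δθ·L/(v·dt) = 0.228243  →  δ = 0.2244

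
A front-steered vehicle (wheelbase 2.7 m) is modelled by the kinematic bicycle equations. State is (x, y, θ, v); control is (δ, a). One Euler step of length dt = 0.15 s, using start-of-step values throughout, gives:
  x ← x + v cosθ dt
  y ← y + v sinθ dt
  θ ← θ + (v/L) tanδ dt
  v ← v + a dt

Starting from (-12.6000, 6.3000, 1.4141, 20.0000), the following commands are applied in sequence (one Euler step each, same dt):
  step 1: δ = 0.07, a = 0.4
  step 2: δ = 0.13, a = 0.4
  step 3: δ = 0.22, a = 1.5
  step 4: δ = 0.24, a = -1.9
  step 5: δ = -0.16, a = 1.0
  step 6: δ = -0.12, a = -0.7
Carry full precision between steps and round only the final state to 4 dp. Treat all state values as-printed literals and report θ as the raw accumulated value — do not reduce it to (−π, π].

after step 1 (δ=0.07, a=0.4): (-12.131832, 9.263245, 1.492005, 20.060000)
after step 2 (δ=0.13, a=0.4): (-11.894995, 12.262909, 1.637705, 20.120000)
after step 3 (δ=0.22, a=1.5): (-12.096773, 15.274157, 1.887661, 20.345000)
after step 4 (δ=0.24, a=-1.9): (-13.047665, 18.173981, 2.164259, 20.060000)
after step 5 (δ=-0.16, a=1.0): (-14.730404, 20.668469, 1.984411, 20.210000)
after step 6 (δ=-0.12, a=-0.7): (-15.948829, 23.444335, 1.849027, 20.105000)

(-15.9488, 23.4443, 1.8490, 20.1050)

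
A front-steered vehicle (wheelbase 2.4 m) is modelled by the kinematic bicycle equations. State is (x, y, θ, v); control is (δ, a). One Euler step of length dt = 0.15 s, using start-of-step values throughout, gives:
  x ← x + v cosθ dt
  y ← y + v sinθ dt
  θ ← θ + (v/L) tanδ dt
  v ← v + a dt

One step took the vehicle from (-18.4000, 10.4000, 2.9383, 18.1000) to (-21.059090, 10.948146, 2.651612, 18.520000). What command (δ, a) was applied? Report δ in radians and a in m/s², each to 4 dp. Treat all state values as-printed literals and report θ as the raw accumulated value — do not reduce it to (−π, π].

δ = -0.2482, a = 2.8000

a = (v'−v)/dt = (0.420000)/0.15 = 2.8000
Δθ = θ'−θ = -0.286688;  (v·dt/L) = 18.1000·0.15/2.4 = 1.131250
tan δ = Δθ·L/(v·dt) = -0.253426  →  δ = -0.2482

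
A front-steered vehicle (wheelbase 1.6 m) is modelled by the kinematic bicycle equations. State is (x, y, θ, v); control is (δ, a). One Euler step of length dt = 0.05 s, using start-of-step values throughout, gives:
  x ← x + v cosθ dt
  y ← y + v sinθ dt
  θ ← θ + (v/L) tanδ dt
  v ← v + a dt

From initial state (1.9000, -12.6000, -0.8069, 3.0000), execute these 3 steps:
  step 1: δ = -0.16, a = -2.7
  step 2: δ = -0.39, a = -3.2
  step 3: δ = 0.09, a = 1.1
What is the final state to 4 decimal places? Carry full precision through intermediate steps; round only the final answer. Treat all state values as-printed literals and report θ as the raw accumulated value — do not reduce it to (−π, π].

(2.1896, -12.9157, -0.8512, 2.7600)

after step 1 (δ=-0.16, a=-2.7): (2.003761, -12.708322, -0.822029, 2.865000)
after step 2 (δ=-0.39, a=-3.2): (2.101277, -12.813257, -0.858832, 2.705000)
after step 3 (δ=0.09, a=1.1): (2.189638, -12.915652, -0.851203, 2.760000)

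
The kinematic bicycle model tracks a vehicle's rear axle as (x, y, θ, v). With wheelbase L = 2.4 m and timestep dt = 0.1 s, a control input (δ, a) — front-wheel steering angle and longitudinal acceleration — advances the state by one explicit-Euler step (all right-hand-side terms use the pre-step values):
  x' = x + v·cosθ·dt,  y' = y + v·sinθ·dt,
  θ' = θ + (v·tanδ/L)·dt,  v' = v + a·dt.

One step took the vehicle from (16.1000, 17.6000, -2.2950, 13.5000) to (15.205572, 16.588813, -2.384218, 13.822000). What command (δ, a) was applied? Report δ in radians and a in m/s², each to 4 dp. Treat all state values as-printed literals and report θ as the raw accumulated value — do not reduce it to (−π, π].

δ = -0.1573, a = 3.2200

a = (v'−v)/dt = (0.322000)/0.1 = 3.2200
Δθ = θ'−θ = -0.089218;  (v·dt/L) = 13.5000·0.1/2.4 = 0.562500
tan δ = Δθ·L/(v·dt) = -0.158610  →  δ = -0.1573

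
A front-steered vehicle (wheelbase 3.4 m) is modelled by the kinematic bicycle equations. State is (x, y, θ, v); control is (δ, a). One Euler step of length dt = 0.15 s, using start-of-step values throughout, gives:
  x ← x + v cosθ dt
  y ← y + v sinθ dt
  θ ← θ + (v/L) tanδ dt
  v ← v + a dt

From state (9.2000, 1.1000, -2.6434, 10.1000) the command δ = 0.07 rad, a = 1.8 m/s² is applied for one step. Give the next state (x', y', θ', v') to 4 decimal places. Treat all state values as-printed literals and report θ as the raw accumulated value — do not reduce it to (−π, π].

x' = 9.2000 + 10.1000·cos(-2.6434)·0.15 = 7.8692
y' = 1.1000 + 10.1000·sin(-2.6434)·0.15 = 0.3761
θ' = -2.6434 + (10.1000/3.4)·tan(0.07)·0.15 = -2.6122
v' = 10.1000 + 1.8000·0.15 = 10.3700

(7.8692, 0.3761, -2.6122, 10.3700)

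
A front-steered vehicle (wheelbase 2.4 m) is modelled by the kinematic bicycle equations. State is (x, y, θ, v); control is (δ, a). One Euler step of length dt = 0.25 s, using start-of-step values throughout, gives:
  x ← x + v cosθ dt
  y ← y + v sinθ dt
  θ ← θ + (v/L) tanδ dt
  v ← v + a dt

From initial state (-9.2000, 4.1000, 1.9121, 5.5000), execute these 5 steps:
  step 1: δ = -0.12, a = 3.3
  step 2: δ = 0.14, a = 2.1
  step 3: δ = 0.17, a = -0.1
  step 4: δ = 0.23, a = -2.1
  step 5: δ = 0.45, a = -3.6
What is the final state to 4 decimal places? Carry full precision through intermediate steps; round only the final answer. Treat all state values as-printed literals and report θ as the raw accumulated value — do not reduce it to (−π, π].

(-12.4543, 11.2758, 2.5418, 5.4000)

after step 1 (δ=-0.12, a=3.3): (-9.660234, 5.395689, 1.843018, 6.325000)
after step 2 (δ=0.14, a=2.1): (-10.085388, 6.918711, 1.935865, 6.850000)
after step 3 (δ=0.17, a=-0.1): (-10.696774, 8.518356, 2.058349, 6.825000)
after step 4 (δ=0.23, a=-2.1): (-11.496093, 10.025796, 2.224811, 6.300000)
after step 5 (δ=0.45, a=-3.6): (-12.454287, 11.275792, 2.541816, 5.400000)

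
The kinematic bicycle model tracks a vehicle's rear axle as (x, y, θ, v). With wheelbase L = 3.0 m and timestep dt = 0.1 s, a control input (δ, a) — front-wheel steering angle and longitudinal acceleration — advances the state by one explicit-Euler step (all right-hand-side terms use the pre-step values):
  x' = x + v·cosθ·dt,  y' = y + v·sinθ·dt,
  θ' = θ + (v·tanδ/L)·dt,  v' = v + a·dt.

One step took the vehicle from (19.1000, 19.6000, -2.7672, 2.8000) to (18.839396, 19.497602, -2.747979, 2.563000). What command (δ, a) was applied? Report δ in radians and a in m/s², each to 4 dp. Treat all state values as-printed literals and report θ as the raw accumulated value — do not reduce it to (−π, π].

a = (v'−v)/dt = (-0.237000)/0.1 = -2.3700
Δθ = θ'−θ = 0.019221;  (v·dt/L) = 2.8000·0.1/3.0 = 0.093333
tan δ = Δθ·L/(v·dt) = 0.205939  →  δ = 0.2031

δ = 0.2031, a = -2.3700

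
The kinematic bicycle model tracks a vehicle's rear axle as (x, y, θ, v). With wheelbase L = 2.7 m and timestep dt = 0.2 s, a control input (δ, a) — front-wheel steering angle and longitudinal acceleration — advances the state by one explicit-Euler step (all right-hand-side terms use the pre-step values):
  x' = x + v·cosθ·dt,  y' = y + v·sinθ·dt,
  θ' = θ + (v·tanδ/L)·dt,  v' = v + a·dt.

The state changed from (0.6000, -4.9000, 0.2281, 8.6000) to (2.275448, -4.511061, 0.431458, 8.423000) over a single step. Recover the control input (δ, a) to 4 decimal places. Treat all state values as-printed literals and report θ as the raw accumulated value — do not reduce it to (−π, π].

δ = 0.3090, a = -0.8850

a = (v'−v)/dt = (-0.177000)/0.2 = -0.8850
Δθ = θ'−θ = 0.203358;  (v·dt/L) = 8.6000·0.2/2.7 = 0.637037
tan δ = Δθ·L/(v·dt) = 0.319225  →  δ = 0.3090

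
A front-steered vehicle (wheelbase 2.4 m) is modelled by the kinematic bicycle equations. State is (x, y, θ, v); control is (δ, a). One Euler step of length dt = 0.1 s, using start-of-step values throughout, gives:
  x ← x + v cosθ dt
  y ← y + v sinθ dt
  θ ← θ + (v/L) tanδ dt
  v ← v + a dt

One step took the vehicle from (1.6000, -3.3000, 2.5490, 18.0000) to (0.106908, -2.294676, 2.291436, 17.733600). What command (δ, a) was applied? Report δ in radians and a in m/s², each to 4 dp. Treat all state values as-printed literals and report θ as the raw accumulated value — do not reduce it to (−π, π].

δ = -0.3308, a = -2.6640

a = (v'−v)/dt = (-0.266400)/0.1 = -2.6640
Δθ = θ'−θ = -0.257564;  (v·dt/L) = 18.0000·0.1/2.4 = 0.750000
tan δ = Δθ·L/(v·dt) = -0.343419  →  δ = -0.3308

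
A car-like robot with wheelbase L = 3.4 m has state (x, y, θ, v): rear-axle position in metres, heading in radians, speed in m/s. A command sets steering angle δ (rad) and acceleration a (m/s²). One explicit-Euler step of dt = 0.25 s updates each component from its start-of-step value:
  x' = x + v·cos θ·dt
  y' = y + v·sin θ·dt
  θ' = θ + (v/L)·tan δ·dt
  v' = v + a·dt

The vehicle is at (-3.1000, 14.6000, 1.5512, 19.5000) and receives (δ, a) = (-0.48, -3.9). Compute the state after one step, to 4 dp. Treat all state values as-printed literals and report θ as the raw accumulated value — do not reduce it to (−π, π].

x' = -3.1000 + 19.5000·cos(1.5512)·0.25 = -3.0045
y' = 14.6000 + 19.5000·sin(1.5512)·0.25 = 19.4741
θ' = 1.5512 + (19.5000/3.4)·tan(-0.48)·0.25 = 0.8047
v' = 19.5000 − 3.9000·0.25 = 18.5250

(-3.0045, 19.4741, 0.8047, 18.5250)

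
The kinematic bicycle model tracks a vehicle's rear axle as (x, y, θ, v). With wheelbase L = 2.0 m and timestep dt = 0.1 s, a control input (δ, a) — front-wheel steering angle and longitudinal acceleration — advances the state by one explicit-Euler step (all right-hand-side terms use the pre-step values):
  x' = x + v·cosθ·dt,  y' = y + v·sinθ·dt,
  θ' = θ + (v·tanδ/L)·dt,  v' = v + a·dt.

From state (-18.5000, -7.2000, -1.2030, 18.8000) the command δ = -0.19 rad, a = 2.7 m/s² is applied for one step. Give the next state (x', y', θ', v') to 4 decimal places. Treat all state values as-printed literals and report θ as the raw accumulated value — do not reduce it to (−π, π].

(-17.8240, -8.9543, -1.3838, 19.0700)

x' = -18.5000 + 18.8000·cos(-1.2030)·0.1 = -17.8240
y' = -7.2000 + 18.8000·sin(-1.2030)·0.1 = -8.9543
θ' = -1.2030 + (18.8000/2.0)·tan(-0.19)·0.1 = -1.3838
v' = 18.8000 + 2.7000·0.1 = 19.0700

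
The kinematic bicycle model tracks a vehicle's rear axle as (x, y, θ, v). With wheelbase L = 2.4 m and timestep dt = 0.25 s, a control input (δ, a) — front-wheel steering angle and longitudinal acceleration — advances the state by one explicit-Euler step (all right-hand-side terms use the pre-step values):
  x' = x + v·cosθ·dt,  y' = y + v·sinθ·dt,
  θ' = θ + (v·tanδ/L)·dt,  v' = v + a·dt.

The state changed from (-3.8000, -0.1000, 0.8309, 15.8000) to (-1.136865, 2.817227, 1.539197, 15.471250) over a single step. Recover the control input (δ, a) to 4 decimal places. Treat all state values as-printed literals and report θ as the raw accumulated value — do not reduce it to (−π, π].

a = (v'−v)/dt = (-0.328750)/0.25 = -1.3150
Δθ = θ'−θ = 0.708297;  (v·dt/L) = 15.8000·0.25/2.4 = 1.645833
tan δ = Δθ·L/(v·dt) = 0.430358  →  δ = 0.4064

δ = 0.4064, a = -1.3150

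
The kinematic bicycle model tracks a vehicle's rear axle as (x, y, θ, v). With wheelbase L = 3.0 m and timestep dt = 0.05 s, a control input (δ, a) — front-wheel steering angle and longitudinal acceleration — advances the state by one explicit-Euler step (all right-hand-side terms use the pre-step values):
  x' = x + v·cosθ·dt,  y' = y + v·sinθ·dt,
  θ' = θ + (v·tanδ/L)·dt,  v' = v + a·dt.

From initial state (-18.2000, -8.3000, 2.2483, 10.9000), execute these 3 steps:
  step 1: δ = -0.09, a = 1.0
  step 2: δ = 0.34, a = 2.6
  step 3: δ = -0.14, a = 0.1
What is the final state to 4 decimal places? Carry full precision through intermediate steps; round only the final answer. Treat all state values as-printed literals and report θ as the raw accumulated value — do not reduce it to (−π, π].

(-19.2454, -7.0288, 2.2704, 11.0850)

after step 1 (δ=-0.09, a=1.0): (-18.541633, -7.875369, 2.231906, 10.950000)
after step 2 (δ=0.34, a=2.6): (-18.877794, -7.443221, 2.296463, 11.080000)
after step 3 (δ=-0.14, a=0.1): (-19.245448, -7.028797, 2.270439, 11.085000)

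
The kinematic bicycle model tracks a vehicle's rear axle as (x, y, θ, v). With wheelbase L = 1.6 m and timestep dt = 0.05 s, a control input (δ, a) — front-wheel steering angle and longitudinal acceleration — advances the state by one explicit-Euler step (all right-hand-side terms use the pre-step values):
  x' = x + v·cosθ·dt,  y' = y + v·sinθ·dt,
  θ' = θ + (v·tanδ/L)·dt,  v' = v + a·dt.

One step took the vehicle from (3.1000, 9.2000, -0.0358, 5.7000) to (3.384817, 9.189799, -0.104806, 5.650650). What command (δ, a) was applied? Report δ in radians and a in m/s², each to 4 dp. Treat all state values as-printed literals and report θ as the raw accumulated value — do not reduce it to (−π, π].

a = (v'−v)/dt = (-0.049350)/0.05 = -0.9870
Δθ = θ'−θ = -0.069006;  (v·dt/L) = 5.7000·0.05/1.6 = 0.178125
tan δ = Δθ·L/(v·dt) = -0.387402  →  δ = -0.3696

δ = -0.3696, a = -0.9870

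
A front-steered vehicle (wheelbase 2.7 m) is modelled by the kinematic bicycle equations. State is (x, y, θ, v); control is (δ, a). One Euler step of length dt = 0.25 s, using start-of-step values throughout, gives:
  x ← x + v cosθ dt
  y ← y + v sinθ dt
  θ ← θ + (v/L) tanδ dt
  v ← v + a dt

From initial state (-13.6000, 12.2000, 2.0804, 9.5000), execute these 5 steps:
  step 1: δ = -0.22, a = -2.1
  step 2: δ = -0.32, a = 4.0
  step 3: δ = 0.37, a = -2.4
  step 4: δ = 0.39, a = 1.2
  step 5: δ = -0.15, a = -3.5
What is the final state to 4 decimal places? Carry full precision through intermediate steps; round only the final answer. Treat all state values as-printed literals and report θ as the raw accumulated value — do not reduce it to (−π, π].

(-18.0995, 22.8282, 2.1880, 8.8000)

after step 1 (δ=-0.22, a=-2.1): (-14.758599, 14.273228, 1.883698, 8.975000)
after step 2 (δ=-0.32, a=4.0): (-15.449272, 16.408031, 1.608307, 9.975000)
after step 3 (δ=0.37, a=-2.4): (-15.542792, 18.900027, 1.966542, 9.375000)
after step 4 (δ=0.39, a=1.2): (-16.446298, 21.062627, 2.323360, 9.675000)
after step 5 (δ=-0.15, a=-3.5): (-18.099544, 22.828167, 2.187968, 8.800000)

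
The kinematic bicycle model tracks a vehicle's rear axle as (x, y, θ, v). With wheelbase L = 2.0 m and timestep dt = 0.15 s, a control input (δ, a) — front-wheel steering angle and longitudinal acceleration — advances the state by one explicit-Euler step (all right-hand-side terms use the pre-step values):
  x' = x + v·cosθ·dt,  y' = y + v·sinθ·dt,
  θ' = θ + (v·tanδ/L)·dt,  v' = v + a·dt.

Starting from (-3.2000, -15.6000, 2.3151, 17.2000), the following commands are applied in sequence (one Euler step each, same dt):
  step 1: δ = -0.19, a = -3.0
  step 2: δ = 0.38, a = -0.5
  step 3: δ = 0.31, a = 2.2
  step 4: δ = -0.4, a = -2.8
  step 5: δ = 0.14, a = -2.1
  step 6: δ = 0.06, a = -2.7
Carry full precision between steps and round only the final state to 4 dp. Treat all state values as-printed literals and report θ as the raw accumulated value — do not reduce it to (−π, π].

after step 1 (δ=-0.19, a=-3.0): (-4.947846, -13.702256, 2.067007, 16.750000)
after step 2 (δ=0.38, a=-0.5): (-6.144040, -11.492781, 2.568770, 16.675000)
after step 3 (δ=0.31, a=2.2): (-8.246026, -10.137087, 2.969379, 17.005000)
after step 4 (δ=-0.4, a=-2.8): (-10.759045, -9.699982, 2.430159, 16.585000)
after step 5 (δ=0.14, a=-2.1): (-12.643334, -8.075680, 2.605449, 16.270000)
after step 6 (δ=0.06, a=-2.7): (-14.741394, -6.829012, 2.678752, 15.865000)

(-14.7414, -6.8290, 2.6788, 15.8650)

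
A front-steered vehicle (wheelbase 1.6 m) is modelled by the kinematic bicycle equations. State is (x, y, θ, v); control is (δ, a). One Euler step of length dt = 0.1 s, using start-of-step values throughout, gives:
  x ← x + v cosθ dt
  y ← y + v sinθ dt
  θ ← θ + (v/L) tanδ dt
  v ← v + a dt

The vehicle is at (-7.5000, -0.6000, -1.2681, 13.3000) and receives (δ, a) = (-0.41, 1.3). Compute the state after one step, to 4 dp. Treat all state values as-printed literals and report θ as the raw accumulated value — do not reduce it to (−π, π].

x' = -7.5000 + 13.3000·cos(-1.2681)·0.1 = -7.1035
y' = -0.6000 + 13.3000·sin(-1.2681)·0.1 = -1.8695
θ' = -1.2681 + (13.3000/1.6)·tan(-0.41)·0.1 = -1.6294
v' = 13.3000 + 1.3000·0.1 = 13.4300

(-7.1035, -1.8695, -1.6294, 13.4300)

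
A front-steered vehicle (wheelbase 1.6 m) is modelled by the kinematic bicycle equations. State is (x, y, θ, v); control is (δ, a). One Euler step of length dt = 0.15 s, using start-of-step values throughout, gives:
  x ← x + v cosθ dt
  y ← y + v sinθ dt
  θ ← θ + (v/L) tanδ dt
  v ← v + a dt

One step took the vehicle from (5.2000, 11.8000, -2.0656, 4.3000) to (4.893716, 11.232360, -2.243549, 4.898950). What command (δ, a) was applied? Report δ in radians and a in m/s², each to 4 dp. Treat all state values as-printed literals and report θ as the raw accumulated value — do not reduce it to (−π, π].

δ = -0.4157, a = 3.9930

a = (v'−v)/dt = (0.598950)/0.15 = 3.9930
Δθ = θ'−θ = -0.177949;  (v·dt/L) = 4.3000·0.15/1.6 = 0.403125
tan δ = Δθ·L/(v·dt) = -0.441424  →  δ = -0.4157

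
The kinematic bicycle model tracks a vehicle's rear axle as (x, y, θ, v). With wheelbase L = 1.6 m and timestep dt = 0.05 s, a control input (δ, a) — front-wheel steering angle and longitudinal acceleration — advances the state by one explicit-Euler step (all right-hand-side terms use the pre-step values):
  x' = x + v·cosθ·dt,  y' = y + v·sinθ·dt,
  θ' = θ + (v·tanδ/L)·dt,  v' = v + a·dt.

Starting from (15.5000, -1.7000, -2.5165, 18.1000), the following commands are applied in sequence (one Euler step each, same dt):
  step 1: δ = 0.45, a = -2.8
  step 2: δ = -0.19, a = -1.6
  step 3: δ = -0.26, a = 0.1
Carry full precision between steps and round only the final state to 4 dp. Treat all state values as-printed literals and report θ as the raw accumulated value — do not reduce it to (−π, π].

(13.5777, -3.5674, -2.4999, 17.8850)

after step 1 (δ=0.45, a=-2.8): (14.766127, -2.229581, -2.243272, 17.960000)
after step 2 (δ=-0.19, a=-1.6): (14.206741, -2.932070, -2.351211, 17.880000)
after step 3 (δ=-0.26, a=0.1): (13.577746, -3.567366, -2.499851, 17.885000)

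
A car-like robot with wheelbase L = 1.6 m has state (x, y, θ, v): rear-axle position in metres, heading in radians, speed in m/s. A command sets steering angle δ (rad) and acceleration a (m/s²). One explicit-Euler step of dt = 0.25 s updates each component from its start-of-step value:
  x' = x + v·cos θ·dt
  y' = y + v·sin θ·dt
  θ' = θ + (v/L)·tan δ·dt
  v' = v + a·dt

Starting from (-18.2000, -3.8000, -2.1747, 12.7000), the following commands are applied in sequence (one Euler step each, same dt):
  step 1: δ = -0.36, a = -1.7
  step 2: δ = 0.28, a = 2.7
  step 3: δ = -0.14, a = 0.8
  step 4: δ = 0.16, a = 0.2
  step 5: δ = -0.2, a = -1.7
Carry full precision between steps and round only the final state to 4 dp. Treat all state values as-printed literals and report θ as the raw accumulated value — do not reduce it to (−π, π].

(-30.4813, -13.2849, -2.7418, 12.7750)

after step 1 (δ=-0.36, a=-1.7): (-20.002956, -6.413422, -2.921624, 12.275000)
after step 2 (δ=0.28, a=2.7): (-22.997762, -7.083019, -2.370104, 12.950000)
after step 3 (δ=-0.14, a=0.8): (-25.318641, -9.340214, -2.655251, 13.150000)
after step 4 (δ=0.16, a=0.2): (-28.224950, -10.876775, -2.323666, 13.200000)
after step 5 (δ=-0.2, a=-1.7): (-30.481279, -13.284883, -2.741756, 12.775000)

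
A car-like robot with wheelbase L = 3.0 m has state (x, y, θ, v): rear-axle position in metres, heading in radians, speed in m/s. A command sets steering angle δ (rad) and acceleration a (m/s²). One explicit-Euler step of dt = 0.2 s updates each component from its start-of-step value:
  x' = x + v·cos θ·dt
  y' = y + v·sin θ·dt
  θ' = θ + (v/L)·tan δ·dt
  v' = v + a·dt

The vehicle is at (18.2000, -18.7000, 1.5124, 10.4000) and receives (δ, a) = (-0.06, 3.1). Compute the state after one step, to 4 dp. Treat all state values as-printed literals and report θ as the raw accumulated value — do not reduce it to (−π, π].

x' = 18.2000 + 10.4000·cos(1.5124)·0.2 = 18.3214
y' = -18.7000 + 10.4000·sin(1.5124)·0.2 = -16.6235
θ' = 1.5124 + (10.4000/3.0)·tan(-0.06)·0.2 = 1.4708
v' = 10.4000 + 3.1000·0.2 = 11.0200

(18.3214, -16.6235, 1.4708, 11.0200)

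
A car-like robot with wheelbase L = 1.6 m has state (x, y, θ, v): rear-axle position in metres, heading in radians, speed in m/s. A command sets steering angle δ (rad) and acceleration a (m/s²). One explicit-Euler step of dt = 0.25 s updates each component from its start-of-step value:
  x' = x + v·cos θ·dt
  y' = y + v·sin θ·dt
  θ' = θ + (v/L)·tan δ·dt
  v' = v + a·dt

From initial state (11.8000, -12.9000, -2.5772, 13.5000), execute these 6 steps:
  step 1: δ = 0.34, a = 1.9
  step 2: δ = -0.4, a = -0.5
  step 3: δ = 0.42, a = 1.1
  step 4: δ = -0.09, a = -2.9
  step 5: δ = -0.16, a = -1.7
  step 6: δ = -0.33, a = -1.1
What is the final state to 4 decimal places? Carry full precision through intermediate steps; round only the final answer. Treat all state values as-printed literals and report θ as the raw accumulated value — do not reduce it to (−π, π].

after step 1 (δ=0.34, a=1.9): (8.948417, -14.705297, -1.831036, 13.975000)
after step 2 (δ=-0.4, a=-0.5): (8.049431, -18.081406, -2.754245, 13.850000)
after step 3 (δ=0.42, a=1.1): (4.843453, -19.389310, -1.787834, 14.125000)
after step 4 (δ=-0.09, a=-2.9): (4.083042, -22.837716, -1.987005, 13.400000)
after step 5 (δ=-0.16, a=-1.7): (2.728652, -25.901721, -2.324893, 12.975000)
after step 6 (δ=-0.33, a=-1.1): (0.507881, -28.266058, -3.019309, 12.700000)

(0.5079, -28.2661, -3.0193, 12.7000)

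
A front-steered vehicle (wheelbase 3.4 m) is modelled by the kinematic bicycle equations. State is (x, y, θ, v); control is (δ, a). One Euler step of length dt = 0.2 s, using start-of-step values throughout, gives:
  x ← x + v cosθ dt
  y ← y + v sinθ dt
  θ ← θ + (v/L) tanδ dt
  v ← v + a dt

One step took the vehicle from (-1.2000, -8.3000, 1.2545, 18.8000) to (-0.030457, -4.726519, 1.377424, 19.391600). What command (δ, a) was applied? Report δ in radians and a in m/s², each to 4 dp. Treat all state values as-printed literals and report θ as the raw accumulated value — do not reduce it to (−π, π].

a = (v'−v)/dt = (0.591600)/0.2 = 2.9580
Δθ = θ'−θ = 0.122924;  (v·dt/L) = 18.8000·0.2/3.4 = 1.105882
tan δ = Δθ·L/(v·dt) = 0.111155  →  δ = 0.1107

δ = 0.1107, a = 2.9580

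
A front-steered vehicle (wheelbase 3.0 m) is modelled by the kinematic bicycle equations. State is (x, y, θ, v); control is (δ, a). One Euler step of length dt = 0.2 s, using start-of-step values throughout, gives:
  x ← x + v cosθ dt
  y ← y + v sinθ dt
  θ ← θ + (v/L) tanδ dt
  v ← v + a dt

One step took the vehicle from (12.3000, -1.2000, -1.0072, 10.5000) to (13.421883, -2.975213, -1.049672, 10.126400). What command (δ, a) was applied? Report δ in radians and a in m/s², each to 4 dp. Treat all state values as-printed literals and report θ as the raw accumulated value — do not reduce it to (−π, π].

δ = -0.0606, a = -1.8680

a = (v'−v)/dt = (-0.373600)/0.2 = -1.8680
Δθ = θ'−θ = -0.042472;  (v·dt/L) = 10.5000·0.2/3.0 = 0.700000
tan δ = Δθ·L/(v·dt) = -0.060674  →  δ = -0.0606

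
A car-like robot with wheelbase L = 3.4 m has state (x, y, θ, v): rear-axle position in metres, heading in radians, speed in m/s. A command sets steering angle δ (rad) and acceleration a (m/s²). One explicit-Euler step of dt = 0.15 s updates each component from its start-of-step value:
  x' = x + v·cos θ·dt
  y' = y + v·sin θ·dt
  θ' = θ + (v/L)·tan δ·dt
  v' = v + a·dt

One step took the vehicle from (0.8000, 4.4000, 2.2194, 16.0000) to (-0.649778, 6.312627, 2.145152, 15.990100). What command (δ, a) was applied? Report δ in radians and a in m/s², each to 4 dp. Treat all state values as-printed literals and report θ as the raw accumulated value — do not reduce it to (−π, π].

δ = -0.1048, a = -0.0660

a = (v'−v)/dt = (-0.009900)/0.15 = -0.0660
Δθ = θ'−θ = -0.074248;  (v·dt/L) = 16.0000·0.15/3.4 = 0.705882
tan δ = Δθ·L/(v·dt) = -0.105185  →  δ = -0.1048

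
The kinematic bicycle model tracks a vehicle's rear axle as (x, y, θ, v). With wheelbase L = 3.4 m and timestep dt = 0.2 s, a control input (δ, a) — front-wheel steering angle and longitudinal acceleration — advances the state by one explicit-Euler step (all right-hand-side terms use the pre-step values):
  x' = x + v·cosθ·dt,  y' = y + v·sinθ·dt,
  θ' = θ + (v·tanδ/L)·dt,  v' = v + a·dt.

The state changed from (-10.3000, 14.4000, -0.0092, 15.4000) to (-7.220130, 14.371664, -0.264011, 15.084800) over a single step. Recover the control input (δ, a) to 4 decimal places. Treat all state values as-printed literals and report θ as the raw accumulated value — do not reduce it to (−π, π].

a = (v'−v)/dt = (-0.315200)/0.2 = -1.5760
Δθ = θ'−θ = -0.254811;  (v·dt/L) = 15.4000·0.2/3.4 = 0.905882
tan δ = Δθ·L/(v·dt) = -0.281285  →  δ = -0.2742

δ = -0.2742, a = -1.5760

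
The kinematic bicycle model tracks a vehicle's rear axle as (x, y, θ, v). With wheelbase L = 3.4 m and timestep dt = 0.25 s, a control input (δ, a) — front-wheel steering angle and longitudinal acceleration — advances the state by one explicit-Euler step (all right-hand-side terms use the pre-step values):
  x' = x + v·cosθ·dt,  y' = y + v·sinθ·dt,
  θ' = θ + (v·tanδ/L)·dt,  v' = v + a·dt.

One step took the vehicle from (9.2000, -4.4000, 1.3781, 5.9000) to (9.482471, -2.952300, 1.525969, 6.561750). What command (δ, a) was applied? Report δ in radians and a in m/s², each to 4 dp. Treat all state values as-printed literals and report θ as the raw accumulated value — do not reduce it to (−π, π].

δ = 0.3285, a = 2.6470

a = (v'−v)/dt = (0.661750)/0.25 = 2.6470
Δθ = θ'−θ = 0.147869;  (v·dt/L) = 5.9000·0.25/3.4 = 0.433824
tan δ = Δθ·L/(v·dt) = 0.340851  →  δ = 0.3285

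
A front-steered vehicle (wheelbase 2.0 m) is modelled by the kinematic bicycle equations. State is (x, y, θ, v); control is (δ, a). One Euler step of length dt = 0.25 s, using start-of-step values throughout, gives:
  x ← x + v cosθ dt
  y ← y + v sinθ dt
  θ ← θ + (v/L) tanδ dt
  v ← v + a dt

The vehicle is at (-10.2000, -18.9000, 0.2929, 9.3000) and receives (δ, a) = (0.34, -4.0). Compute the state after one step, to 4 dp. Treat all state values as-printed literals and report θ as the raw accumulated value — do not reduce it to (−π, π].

x' = -10.2000 + 9.3000·cos(0.2929)·0.25 = -7.9740
y' = -18.9000 + 9.3000·sin(0.2929)·0.25 = -18.2287
θ' = 0.2929 + (9.3000/2.0)·tan(0.34)·0.25 = 0.7041
v' = 9.3000 − 4.0000·0.25 = 8.3000

(-7.9740, -18.2287, 0.7041, 8.3000)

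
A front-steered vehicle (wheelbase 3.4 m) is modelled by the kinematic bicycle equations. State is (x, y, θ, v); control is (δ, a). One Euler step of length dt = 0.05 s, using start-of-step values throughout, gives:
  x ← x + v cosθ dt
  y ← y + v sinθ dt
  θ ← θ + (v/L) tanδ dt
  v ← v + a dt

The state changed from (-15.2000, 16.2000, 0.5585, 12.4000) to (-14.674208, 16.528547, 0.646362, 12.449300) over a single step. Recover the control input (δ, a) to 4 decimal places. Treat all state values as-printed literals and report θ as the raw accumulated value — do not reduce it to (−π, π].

δ = 0.4490, a = 0.9860

a = (v'−v)/dt = (0.049300)/0.05 = 0.9860
Δθ = θ'−θ = 0.087862;  (v·dt/L) = 12.4000·0.05/3.4 = 0.182353
tan δ = Δθ·L/(v·dt) = 0.481824  →  δ = 0.4490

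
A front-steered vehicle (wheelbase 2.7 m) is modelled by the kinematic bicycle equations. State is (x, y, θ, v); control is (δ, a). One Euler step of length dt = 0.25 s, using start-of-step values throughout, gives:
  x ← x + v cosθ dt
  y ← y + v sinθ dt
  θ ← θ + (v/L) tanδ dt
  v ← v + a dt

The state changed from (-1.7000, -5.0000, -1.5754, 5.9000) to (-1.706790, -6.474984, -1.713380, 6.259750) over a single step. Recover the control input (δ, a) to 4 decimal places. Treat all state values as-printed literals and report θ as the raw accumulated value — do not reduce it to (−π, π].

a = (v'−v)/dt = (0.359750)/0.25 = 1.4390
Δθ = θ'−θ = -0.137980;  (v·dt/L) = 5.9000·0.25/2.7 = 0.546296
tan δ = Δθ·L/(v·dt) = -0.252574  →  δ = -0.2474

δ = -0.2474, a = 1.4390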